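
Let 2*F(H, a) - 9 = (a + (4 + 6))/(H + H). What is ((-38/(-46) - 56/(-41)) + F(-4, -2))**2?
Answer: 34093921/889249 ≈ 38.340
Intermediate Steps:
F(H, a) = 9/2 + (10 + a)/(4*H) (F(H, a) = 9/2 + ((a + (4 + 6))/(H + H))/2 = 9/2 + ((a + 10)/((2*H)))/2 = 9/2 + ((10 + a)*(1/(2*H)))/2 = 9/2 + ((10 + a)/(2*H))/2 = 9/2 + (10 + a)/(4*H))
((-38/(-46) - 56/(-41)) + F(-4, -2))**2 = ((-38/(-46) - 56/(-41)) + (1/4)*(10 - 2 + 18*(-4))/(-4))**2 = ((-38*(-1/46) - 56*(-1/41)) + (1/4)*(-1/4)*(10 - 2 - 72))**2 = ((19/23 + 56/41) + (1/4)*(-1/4)*(-64))**2 = (2067/943 + 4)**2 = (5839/943)**2 = 34093921/889249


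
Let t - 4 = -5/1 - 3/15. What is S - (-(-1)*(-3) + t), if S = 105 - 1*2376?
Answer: -11334/5 ≈ -2266.8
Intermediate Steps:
t = -6/5 (t = 4 + (-5/1 - 3/15) = 4 + (-5*1 - 3*1/15) = 4 + (-5 - ⅕) = 4 - 26/5 = -6/5 ≈ -1.2000)
S = -2271 (S = 105 - 2376 = -2271)
S - (-(-1)*(-3) + t) = -2271 - (-(-1)*(-3) - 6/5) = -2271 - (-1*3 - 6/5) = -2271 - (-3 - 6/5) = -2271 - 1*(-21/5) = -2271 + 21/5 = -11334/5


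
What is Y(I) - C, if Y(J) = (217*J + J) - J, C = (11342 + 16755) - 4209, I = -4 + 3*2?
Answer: -23454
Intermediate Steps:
I = 2 (I = -4 + 6 = 2)
C = 23888 (C = 28097 - 4209 = 23888)
Y(J) = 217*J (Y(J) = 218*J - J = 217*J)
Y(I) - C = 217*2 - 1*23888 = 434 - 23888 = -23454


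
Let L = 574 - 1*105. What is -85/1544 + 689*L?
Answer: 498929619/1544 ≈ 3.2314e+5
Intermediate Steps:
L = 469 (L = 574 - 105 = 469)
-85/1544 + 689*L = -85/1544 + 689*469 = -85*1/1544 + 323141 = -85/1544 + 323141 = 498929619/1544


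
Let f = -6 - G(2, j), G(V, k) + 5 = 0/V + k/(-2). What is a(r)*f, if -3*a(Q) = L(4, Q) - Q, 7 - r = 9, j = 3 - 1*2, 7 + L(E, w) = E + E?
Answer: 1/2 ≈ 0.50000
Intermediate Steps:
L(E, w) = -7 + 2*E (L(E, w) = -7 + (E + E) = -7 + 2*E)
j = 1 (j = 3 - 2 = 1)
r = -2 (r = 7 - 1*9 = 7 - 9 = -2)
a(Q) = -1/3 + Q/3 (a(Q) = -((-7 + 2*4) - Q)/3 = -((-7 + 8) - Q)/3 = -(1 - Q)/3 = -1/3 + Q/3)
G(V, k) = -5 - k/2 (G(V, k) = -5 + (0/V + k/(-2)) = -5 + (0 + k*(-1/2)) = -5 + (0 - k/2) = -5 - k/2)
f = -1/2 (f = -6 - (-5 - 1/2*1) = -6 - (-5 - 1/2) = -6 - 1*(-11/2) = -6 + 11/2 = -1/2 ≈ -0.50000)
a(r)*f = (-1/3 + (1/3)*(-2))*(-1/2) = (-1/3 - 2/3)*(-1/2) = -1*(-1/2) = 1/2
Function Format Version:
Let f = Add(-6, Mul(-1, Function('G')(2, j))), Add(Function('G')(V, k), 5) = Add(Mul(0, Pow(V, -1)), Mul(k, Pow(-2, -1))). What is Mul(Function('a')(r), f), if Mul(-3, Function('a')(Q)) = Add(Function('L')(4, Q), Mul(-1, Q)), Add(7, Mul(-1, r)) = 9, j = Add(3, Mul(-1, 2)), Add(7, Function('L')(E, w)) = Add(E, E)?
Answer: Rational(1, 2) ≈ 0.50000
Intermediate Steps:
Function('L')(E, w) = Add(-7, Mul(2, E)) (Function('L')(E, w) = Add(-7, Add(E, E)) = Add(-7, Mul(2, E)))
j = 1 (j = Add(3, -2) = 1)
r = -2 (r = Add(7, Mul(-1, 9)) = Add(7, -9) = -2)
Function('a')(Q) = Add(Rational(-1, 3), Mul(Rational(1, 3), Q)) (Function('a')(Q) = Mul(Rational(-1, 3), Add(Add(-7, Mul(2, 4)), Mul(-1, Q))) = Mul(Rational(-1, 3), Add(Add(-7, 8), Mul(-1, Q))) = Mul(Rational(-1, 3), Add(1, Mul(-1, Q))) = Add(Rational(-1, 3), Mul(Rational(1, 3), Q)))
Function('G')(V, k) = Add(-5, Mul(Rational(-1, 2), k)) (Function('G')(V, k) = Add(-5, Add(Mul(0, Pow(V, -1)), Mul(k, Pow(-2, -1)))) = Add(-5, Add(0, Mul(k, Rational(-1, 2)))) = Add(-5, Add(0, Mul(Rational(-1, 2), k))) = Add(-5, Mul(Rational(-1, 2), k)))
f = Rational(-1, 2) (f = Add(-6, Mul(-1, Add(-5, Mul(Rational(-1, 2), 1)))) = Add(-6, Mul(-1, Add(-5, Rational(-1, 2)))) = Add(-6, Mul(-1, Rational(-11, 2))) = Add(-6, Rational(11, 2)) = Rational(-1, 2) ≈ -0.50000)
Mul(Function('a')(r), f) = Mul(Add(Rational(-1, 3), Mul(Rational(1, 3), -2)), Rational(-1, 2)) = Mul(Add(Rational(-1, 3), Rational(-2, 3)), Rational(-1, 2)) = Mul(-1, Rational(-1, 2)) = Rational(1, 2)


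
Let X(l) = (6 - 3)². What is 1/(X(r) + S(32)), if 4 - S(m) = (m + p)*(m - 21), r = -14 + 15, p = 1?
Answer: -1/350 ≈ -0.0028571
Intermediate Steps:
r = 1
X(l) = 9 (X(l) = 3² = 9)
S(m) = 4 - (1 + m)*(-21 + m) (S(m) = 4 - (m + 1)*(m - 21) = 4 - (1 + m)*(-21 + m))
1/(X(r) + S(32)) = 1/(9 + (25 - 1*32² + 20*32)) = 1/(9 + (25 - 1*1024 + 640)) = 1/(9 + (25 - 1024 + 640)) = 1/(9 - 359) = 1/(-350) = -1/350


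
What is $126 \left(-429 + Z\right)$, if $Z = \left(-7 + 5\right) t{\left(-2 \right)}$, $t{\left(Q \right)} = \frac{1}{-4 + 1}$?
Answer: $-53970$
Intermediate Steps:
$t{\left(Q \right)} = - \frac{1}{3}$ ($t{\left(Q \right)} = \frac{1}{-3} = - \frac{1}{3}$)
$Z = \frac{2}{3}$ ($Z = \left(-7 + 5\right) \left(- \frac{1}{3}\right) = \left(-2\right) \left(- \frac{1}{3}\right) = \frac{2}{3} \approx 0.66667$)
$126 \left(-429 + Z\right) = 126 \left(-429 + \frac{2}{3}\right) = 126 \left(- \frac{1285}{3}\right) = -53970$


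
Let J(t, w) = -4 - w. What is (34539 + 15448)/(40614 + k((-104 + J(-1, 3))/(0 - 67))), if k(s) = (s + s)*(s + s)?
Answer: 224391643/182365530 ≈ 1.2304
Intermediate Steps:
k(s) = 4*s² (k(s) = (2*s)*(2*s) = 4*s²)
(34539 + 15448)/(40614 + k((-104 + J(-1, 3))/(0 - 67))) = (34539 + 15448)/(40614 + 4*((-104 + (-4 - 1*3))/(0 - 67))²) = 49987/(40614 + 4*((-104 + (-4 - 3))/(-67))²) = 49987/(40614 + 4*((-104 - 7)*(-1/67))²) = 49987/(40614 + 4*(-111*(-1/67))²) = 49987/(40614 + 4*(111/67)²) = 49987/(40614 + 4*(12321/4489)) = 49987/(40614 + 49284/4489) = 49987/(182365530/4489) = 49987*(4489/182365530) = 224391643/182365530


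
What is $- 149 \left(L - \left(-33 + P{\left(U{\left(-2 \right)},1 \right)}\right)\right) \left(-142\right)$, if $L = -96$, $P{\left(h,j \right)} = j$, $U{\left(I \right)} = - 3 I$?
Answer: $-1354112$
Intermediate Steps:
$- 149 \left(L - \left(-33 + P{\left(U{\left(-2 \right)},1 \right)}\right)\right) \left(-142\right) = - 149 \left(-96 - \left(-33 + 1\right)\right) \left(-142\right) = - 149 \left(-96 - -32\right) \left(-142\right) = - 149 \left(-96 + 32\right) \left(-142\right) = \left(-149\right) \left(-64\right) \left(-142\right) = 9536 \left(-142\right) = -1354112$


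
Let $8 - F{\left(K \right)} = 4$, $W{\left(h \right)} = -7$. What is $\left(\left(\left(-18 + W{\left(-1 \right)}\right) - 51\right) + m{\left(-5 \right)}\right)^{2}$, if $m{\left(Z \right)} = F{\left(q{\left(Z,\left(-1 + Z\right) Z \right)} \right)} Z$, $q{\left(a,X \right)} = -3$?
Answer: $9216$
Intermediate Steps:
$F{\left(K \right)} = 4$ ($F{\left(K \right)} = 8 - 4 = 4$)
$m{\left(Z \right)} = 4 Z$
$\left(\left(\left(-18 + W{\left(-1 \right)}\right) - 51\right) + m{\left(-5 \right)}\right)^{2} = \left(\left(\left(-18 - 7\right) - 51\right) + 4 \left(-5\right)\right)^{2} = \left(\left(-25 - 51\right) - 20\right)^{2} = \left(-76 - 20\right)^{2} = \left(-96\right)^{2} = 9216$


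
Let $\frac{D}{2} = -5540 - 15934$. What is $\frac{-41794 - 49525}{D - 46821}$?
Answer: $\frac{91319}{89769} \approx 1.0173$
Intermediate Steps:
$D = -42948$ ($D = 2 \left(-5540 - 15934\right) = 2 \left(-21474\right) = -42948$)
$\frac{-41794 - 49525}{D - 46821} = \frac{-41794 - 49525}{-42948 - 46821} = - \frac{91319}{-89769} = \left(-91319\right) \left(- \frac{1}{89769}\right) = \frac{91319}{89769}$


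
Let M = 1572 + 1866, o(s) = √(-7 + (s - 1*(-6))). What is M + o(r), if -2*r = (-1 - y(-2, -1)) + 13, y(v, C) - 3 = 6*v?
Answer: 3438 + I*√46/2 ≈ 3438.0 + 3.3912*I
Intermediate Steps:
y(v, C) = 3 + 6*v
r = -21/2 (r = -((-1 - (3 + 6*(-2))) + 13)/2 = -((-1 - (3 - 12)) + 13)/2 = -((-1 - 1*(-9)) + 13)/2 = -((-1 + 9) + 13)/2 = -(8 + 13)/2 = -½*21 = -21/2 ≈ -10.500)
o(s) = √(-1 + s) (o(s) = √(-7 + (s + 6)) = √(-7 + (6 + s)) = √(-1 + s))
M = 3438
M + o(r) = 3438 + √(-1 - 21/2) = 3438 + √(-23/2) = 3438 + I*√46/2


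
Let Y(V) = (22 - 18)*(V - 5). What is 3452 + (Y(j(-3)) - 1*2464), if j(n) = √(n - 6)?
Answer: 968 + 12*I ≈ 968.0 + 12.0*I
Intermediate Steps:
j(n) = √(-6 + n)
Y(V) = -20 + 4*V (Y(V) = 4*(-5 + V) = -20 + 4*V)
3452 + (Y(j(-3)) - 1*2464) = 3452 + ((-20 + 4*√(-6 - 3)) - 1*2464) = 3452 + ((-20 + 4*√(-9)) - 2464) = 3452 + ((-20 + 4*(3*I)) - 2464) = 3452 + ((-20 + 12*I) - 2464) = 3452 + (-2484 + 12*I) = 968 + 12*I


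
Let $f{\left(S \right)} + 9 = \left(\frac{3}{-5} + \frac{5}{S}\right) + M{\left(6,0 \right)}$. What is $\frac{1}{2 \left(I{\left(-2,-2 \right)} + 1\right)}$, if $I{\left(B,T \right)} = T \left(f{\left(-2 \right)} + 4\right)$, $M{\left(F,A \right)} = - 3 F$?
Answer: $\frac{5}{532} \approx 0.0093985$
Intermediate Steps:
$f{\left(S \right)} = - \frac{138}{5} + \frac{5}{S}$ ($f{\left(S \right)} = -9 + \left(\left(\frac{3}{-5} + \frac{5}{S}\right) - 18\right) = -9 + \left(\left(3 \left(- \frac{1}{5}\right) + \frac{5}{S}\right) - 18\right) = -9 - \left(\frac{93}{5} - \frac{5}{S}\right) = - \frac{138}{5} + \frac{5}{S}$)
$I{\left(B,T \right)} = - \frac{261 T}{10}$ ($I{\left(B,T \right)} = T \left(\left(- \frac{138}{5} + \frac{5}{-2}\right) + 4\right) = T \left(\left(- \frac{138}{5} + 5 \left(- \frac{1}{2}\right)\right) + 4\right) = T \left(\left(- \frac{138}{5} - \frac{5}{2}\right) + 4\right) = T \left(- \frac{301}{10} + 4\right) = T \left(- \frac{261}{10}\right) = - \frac{261 T}{10}$)
$\frac{1}{2 \left(I{\left(-2,-2 \right)} + 1\right)} = \frac{1}{2 \left(\left(- \frac{261}{10}\right) \left(-2\right) + 1\right)} = \frac{1}{2 \left(\frac{261}{5} + 1\right)} = \frac{1}{2 \cdot \frac{266}{5}} = \frac{1}{\frac{532}{5}} = \frac{5}{532}$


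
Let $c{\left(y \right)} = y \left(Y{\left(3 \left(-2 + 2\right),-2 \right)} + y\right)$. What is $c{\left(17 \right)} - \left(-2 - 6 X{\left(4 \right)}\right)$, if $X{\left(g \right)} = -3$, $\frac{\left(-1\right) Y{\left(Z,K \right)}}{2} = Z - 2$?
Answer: $341$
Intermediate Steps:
$Y{\left(Z,K \right)} = 4 - 2 Z$ ($Y{\left(Z,K \right)} = - 2 \left(Z - 2\right) = - 2 \left(-2 + Z\right) = 4 - 2 Z$)
$c{\left(y \right)} = y \left(4 + y\right)$ ($c{\left(y \right)} = y \left(\left(4 - 2 \cdot 3 \left(-2 + 2\right)\right) + y\right) = y \left(\left(4 - 2 \cdot 3 \cdot 0\right) + y\right) = y \left(\left(4 - 0\right) + y\right) = y \left(\left(4 + 0\right) + y\right) = y \left(4 + y\right)$)
$c{\left(17 \right)} - \left(-2 - 6 X{\left(4 \right)}\right) = 17 \left(4 + 17\right) - \left(-2 - -18\right) = 17 \cdot 21 - \left(-2 + 18\right) = 357 - 16 = 341$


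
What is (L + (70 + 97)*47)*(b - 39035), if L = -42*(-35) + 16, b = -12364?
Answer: -479809665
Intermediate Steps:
L = 1486 (L = 1470 + 16 = 1486)
(L + (70 + 97)*47)*(b - 39035) = (1486 + (70 + 97)*47)*(-12364 - 39035) = (1486 + 167*47)*(-51399) = (1486 + 7849)*(-51399) = 9335*(-51399) = -479809665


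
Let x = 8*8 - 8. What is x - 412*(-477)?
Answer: 196580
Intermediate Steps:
x = 56 (x = 64 - 8 = 56)
x - 412*(-477) = 56 - 412*(-477) = 56 + 196524 = 196580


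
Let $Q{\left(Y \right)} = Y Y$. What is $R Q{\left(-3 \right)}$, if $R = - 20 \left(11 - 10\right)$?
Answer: $-180$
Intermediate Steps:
$Q{\left(Y \right)} = Y^{2}$
$R = -20$ ($R = \left(-20\right) 1 = -20$)
$R Q{\left(-3 \right)} = - 20 \left(-3\right)^{2} = \left(-20\right) 9 = -180$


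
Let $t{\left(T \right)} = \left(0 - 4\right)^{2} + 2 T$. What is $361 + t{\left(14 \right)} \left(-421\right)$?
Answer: $-18163$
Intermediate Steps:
$t{\left(T \right)} = 16 + 2 T$ ($t{\left(T \right)} = \left(-4\right)^{2} + 2 T = 16 + 2 T$)
$361 + t{\left(14 \right)} \left(-421\right) = 361 + \left(16 + 2 \cdot 14\right) \left(-421\right) = 361 + \left(16 + 28\right) \left(-421\right) = 361 + 44 \left(-421\right) = 361 - 18524 = -18163$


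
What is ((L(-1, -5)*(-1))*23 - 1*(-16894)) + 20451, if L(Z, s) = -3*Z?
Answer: 37276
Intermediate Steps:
((L(-1, -5)*(-1))*23 - 1*(-16894)) + 20451 = ((-3*(-1)*(-1))*23 - 1*(-16894)) + 20451 = ((3*(-1))*23 + 16894) + 20451 = (-3*23 + 16894) + 20451 = (-69 + 16894) + 20451 = 16825 + 20451 = 37276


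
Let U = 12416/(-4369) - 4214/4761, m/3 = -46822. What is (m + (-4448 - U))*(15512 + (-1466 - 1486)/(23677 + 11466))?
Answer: -1643174466612125077376/731002830687 ≈ -2.2478e+9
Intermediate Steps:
m = -140466 (m = 3*(-46822) = -140466)
U = -77523542/20800809 (U = 12416*(-1/4369) - 4214*1/4761 = -12416/4369 - 4214/4761 = -77523542/20800809 ≈ -3.7269)
(m + (-4448 - U))*(15512 + (-1466 - 1486)/(23677 + 11466)) = (-140466 + (-4448 - 1*(-77523542/20800809)))*(15512 + (-1466 - 1486)/(23677 + 11466)) = (-140466 + (-4448 + 77523542/20800809))*(15512 - 2952/35143) = (-140466 - 92444474890/20800809)*(15512 - 2952*1/35143) = -3014250911884*(15512 - 2952/35143)/20800809 = -3014250911884/20800809*545135264/35143 = -1643174466612125077376/731002830687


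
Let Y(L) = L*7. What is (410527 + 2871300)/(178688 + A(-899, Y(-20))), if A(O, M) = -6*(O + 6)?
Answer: 3281827/184046 ≈ 17.832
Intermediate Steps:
Y(L) = 7*L
A(O, M) = -36 - 6*O (A(O, M) = -6*(6 + O) = -36 - 6*O)
(410527 + 2871300)/(178688 + A(-899, Y(-20))) = (410527 + 2871300)/(178688 + (-36 - 6*(-899))) = 3281827/(178688 + (-36 + 5394)) = 3281827/(178688 + 5358) = 3281827/184046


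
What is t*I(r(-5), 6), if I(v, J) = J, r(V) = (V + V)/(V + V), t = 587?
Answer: 3522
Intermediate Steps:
r(V) = 1 (r(V) = (2*V)/((2*V)) = (2*V)*(1/(2*V)) = 1)
t*I(r(-5), 6) = 587*6 = 3522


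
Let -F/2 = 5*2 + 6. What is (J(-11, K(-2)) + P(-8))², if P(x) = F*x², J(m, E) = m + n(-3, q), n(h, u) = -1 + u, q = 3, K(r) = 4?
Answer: 4231249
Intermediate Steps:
F = -32 (F = -2*(5*2 + 6) = -2*(10 + 6) = -2*16 = -32)
J(m, E) = 2 + m (J(m, E) = m + (-1 + 3) = m + 2 = 2 + m)
P(x) = -32*x²
(J(-11, K(-2)) + P(-8))² = ((2 - 11) - 32*(-8)²)² = (-9 - 32*64)² = (-9 - 2048)² = (-2057)² = 4231249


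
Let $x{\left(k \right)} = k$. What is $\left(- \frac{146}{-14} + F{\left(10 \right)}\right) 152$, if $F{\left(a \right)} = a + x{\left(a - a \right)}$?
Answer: $\frac{21736}{7} \approx 3105.1$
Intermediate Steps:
$F{\left(a \right)} = a$ ($F{\left(a \right)} = a + \left(a - a\right) = a + 0 = a$)
$\left(- \frac{146}{-14} + F{\left(10 \right)}\right) 152 = \left(- \frac{146}{-14} + 10\right) 152 = \left(\left(-146\right) \left(- \frac{1}{14}\right) + 10\right) 152 = \left(\frac{73}{7} + 10\right) 152 = \frac{143}{7} \cdot 152 = \frac{21736}{7}$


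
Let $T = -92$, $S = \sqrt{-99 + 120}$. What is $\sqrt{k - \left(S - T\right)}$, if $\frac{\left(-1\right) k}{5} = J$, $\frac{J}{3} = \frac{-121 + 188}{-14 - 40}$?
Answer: $\frac{\sqrt{-2642 - 36 \sqrt{21}}}{6} \approx 8.8301 i$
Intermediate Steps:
$S = \sqrt{21} \approx 4.5826$
$J = - \frac{67}{18}$ ($J = 3 \frac{-121 + 188}{-14 - 40} = 3 \frac{67}{-54} = 3 \cdot 67 \left(- \frac{1}{54}\right) = 3 \left(- \frac{67}{54}\right) = - \frac{67}{18} \approx -3.7222$)
$k = \frac{335}{18}$ ($k = \left(-5\right) \left(- \frac{67}{18}\right) = \frac{335}{18} \approx 18.611$)
$\sqrt{k - \left(S - T\right)} = \sqrt{\frac{335}{18} - \left(92 + \sqrt{21}\right)} = \sqrt{- \frac{1321}{18} - \sqrt{21}}$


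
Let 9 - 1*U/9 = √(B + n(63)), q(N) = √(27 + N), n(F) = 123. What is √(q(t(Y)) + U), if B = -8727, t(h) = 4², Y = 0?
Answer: √(81 + √43 - 54*I*√239) ≈ 21.529 - 19.389*I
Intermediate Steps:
t(h) = 16
U = 81 - 54*I*√239 (U = 81 - 9*√(-8727 + 123) = 81 - 54*I*√239 ≈ 81.0 - 834.82*I)
√(q(t(Y)) + U) = √(√(27 + 16) + (81 - 54*I*√239)) = √(√43 + (81 - 54*I*√239)) = √(81 + √43 - 54*I*√239)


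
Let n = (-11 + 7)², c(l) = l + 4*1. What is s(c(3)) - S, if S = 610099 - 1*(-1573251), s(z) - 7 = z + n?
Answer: -2183320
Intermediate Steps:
c(l) = 4 + l (c(l) = l + 4 = 4 + l)
n = 16 (n = (-4)² = 16)
s(z) = 23 + z (s(z) = 7 + (z + 16) = 7 + (16 + z) = 23 + z)
S = 2183350 (S = 610099 + 1573251 = 2183350)
s(c(3)) - S = (23 + (4 + 3)) - 1*2183350 = (23 + 7) - 2183350 = 30 - 2183350 = -2183320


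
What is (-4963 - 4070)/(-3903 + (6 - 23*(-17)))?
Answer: 9033/3506 ≈ 2.5764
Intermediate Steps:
(-4963 - 4070)/(-3903 + (6 - 23*(-17))) = -9033/(-3903 + (6 + 391)) = -9033/(-3903 + 397) = -9033/(-3506) = -9033*(-1/3506) = 9033/3506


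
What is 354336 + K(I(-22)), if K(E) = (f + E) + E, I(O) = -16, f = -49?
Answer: 354255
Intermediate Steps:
K(E) = -49 + 2*E (K(E) = (-49 + E) + E = -49 + 2*E)
354336 + K(I(-22)) = 354336 + (-49 + 2*(-16)) = 354336 + (-49 - 32) = 354336 - 81 = 354255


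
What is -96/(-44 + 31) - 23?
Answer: -203/13 ≈ -15.615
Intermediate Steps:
-96/(-44 + 31) - 23 = -96/(-13) - 23 = -1/13*(-96) - 23 = 96/13 - 23 = -203/13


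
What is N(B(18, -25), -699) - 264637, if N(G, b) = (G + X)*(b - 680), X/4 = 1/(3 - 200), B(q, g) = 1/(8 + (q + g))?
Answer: -265988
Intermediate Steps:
B(q, g) = 1/(8 + g + q) (B(q, g) = 1/(8 + (g + q)) = 1/(8 + g + q))
X = -4/197 (X = 4/(3 - 200) = 4/(-197) = 4*(-1/197) = -4/197 ≈ -0.020305)
N(G, b) = (-680 + b)*(-4/197 + G) (N(G, b) = (G - 4/197)*(b - 680) = (-4/197 + G)*(-680 + b) = (-680 + b)*(-4/197 + G))
N(B(18, -25), -699) - 264637 = (2720/197 - 680/(8 - 25 + 18) - 4/197*(-699) - 699/(8 - 25 + 18)) - 264637 = (2720/197 - 680/1 + 2796/197 - 699/1) - 264637 = (2720/197 - 680*1 + 2796/197 + 1*(-699)) - 264637 = (2720/197 - 680 + 2796/197 - 699) - 264637 = -1351 - 264637 = -265988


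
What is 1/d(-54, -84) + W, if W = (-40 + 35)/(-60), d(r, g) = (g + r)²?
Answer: 397/4761 ≈ 0.083386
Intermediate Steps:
W = 1/12 (W = -1/60*(-5) = 1/12 ≈ 0.083333)
1/d(-54, -84) + W = 1/((-84 - 54)²) + 1/12 = 1/((-138)²) + 1/12 = 1/19044 + 1/12 = 397/4761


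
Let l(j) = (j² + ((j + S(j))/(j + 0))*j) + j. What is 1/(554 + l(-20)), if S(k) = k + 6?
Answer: 1/900 ≈ 0.0011111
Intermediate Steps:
S(k) = 6 + k
l(j) = 6 + j² + 3*j (l(j) = (j² + ((j + (6 + j))/(j + 0))*j) + j = (j² + ((6 + 2*j)/j)*j) + j = (j² + (6 + 2*j)) + j = (6 + j² + 2*j) + j = 6 + j² + 3*j)
1/(554 + l(-20)) = 1/(554 + (6 + (-20)² + 3*(-20))) = 1/(554 + (6 + 400 - 60)) = 1/(554 + 346) = 1/900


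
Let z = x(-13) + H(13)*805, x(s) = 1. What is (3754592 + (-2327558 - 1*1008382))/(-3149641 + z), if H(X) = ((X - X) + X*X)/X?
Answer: -32204/241475 ≈ -0.13336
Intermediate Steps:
H(X) = X (H(X) = (0 + X²)/X = X²/X = X)
z = 10466 (z = 1 + 13*805 = 1 + 10465 = 10466)
(3754592 + (-2327558 - 1*1008382))/(-3149641 + z) = (3754592 + (-2327558 - 1*1008382))/(-3149641 + 10466) = (3754592 + (-2327558 - 1008382))/(-3139175) = (3754592 - 3335940)*(-1/3139175) = 418652*(-1/3139175) = -32204/241475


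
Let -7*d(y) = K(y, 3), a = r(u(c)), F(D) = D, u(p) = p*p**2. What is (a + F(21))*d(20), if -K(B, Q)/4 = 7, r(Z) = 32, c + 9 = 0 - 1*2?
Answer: 212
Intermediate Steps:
c = -11 (c = -9 + (0 - 1*2) = -9 + (0 - 2) = -9 - 2 = -11)
u(p) = p**3
K(B, Q) = -28 (K(B, Q) = -4*7 = -28)
a = 32
d(y) = 4 (d(y) = -1/7*(-28) = 4)
(a + F(21))*d(20) = (32 + 21)*4 = 53*4 = 212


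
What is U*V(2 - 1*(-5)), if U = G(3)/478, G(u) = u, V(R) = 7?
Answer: 21/478 ≈ 0.043933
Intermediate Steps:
U = 3/478 ≈ 0.0062762
U*V(2 - 1*(-5)) = (3/478)*7 = 21/478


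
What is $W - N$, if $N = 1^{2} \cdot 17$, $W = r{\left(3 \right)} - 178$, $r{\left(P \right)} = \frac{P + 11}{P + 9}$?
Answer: $- \frac{1163}{6} \approx -193.83$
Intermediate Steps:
$r{\left(P \right)} = \frac{11 + P}{9 + P}$
$W = - \frac{1061}{6}$ ($W = \frac{11 + 3}{9 + 3} - 178 = \frac{1}{12} \cdot 14 - 178 = \frac{7}{6} - 178 = - \frac{1061}{6} \approx -176.83$)
$N = 17$ ($N = 1 \cdot 17 = 17$)
$W - N = - \frac{1061}{6} - 17 = - \frac{1163}{6}$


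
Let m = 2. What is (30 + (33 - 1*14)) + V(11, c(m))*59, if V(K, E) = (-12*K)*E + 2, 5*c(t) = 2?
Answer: -14741/5 ≈ -2948.2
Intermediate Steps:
c(t) = ⅖ (c(t) = (⅕)*2 = ⅖)
V(K, E) = 2 - 12*E*K (V(K, E) = -12*E*K + 2 = 2 - 12*E*K)
(30 + (33 - 1*14)) + V(11, c(m))*59 = (30 + (33 - 1*14)) + (2 - 12*⅖*11)*59 = (30 + (33 - 14)) + (2 - 264/5)*59 = (30 + 19) - 254/5*59 = 49 - 14986/5 = -14741/5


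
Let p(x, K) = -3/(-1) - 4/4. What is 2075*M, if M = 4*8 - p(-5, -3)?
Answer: 62250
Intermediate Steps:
p(x, K) = 2 (p(x, K) = -3*(-1) - 4*1/4 = 3 - 1 = 2)
M = 30 (M = 4*8 - 1*2 = 32 - 2 = 30)
2075*M = 2075*30 = 62250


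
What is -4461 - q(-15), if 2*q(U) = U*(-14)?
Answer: -4566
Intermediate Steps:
q(U) = -7*U (q(U) = (U*(-14))/2 = (-14*U)/2 = -7*U)
-4461 - q(-15) = -4461 - (-7)*(-15) = -4461 - 1*105 = -4461 - 105 = -4566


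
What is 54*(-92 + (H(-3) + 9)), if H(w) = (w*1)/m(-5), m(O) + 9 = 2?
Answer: -31212/7 ≈ -4458.9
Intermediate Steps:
m(O) = -7 (m(O) = -9 + 2 = -7)
H(w) = -w/7 (H(w) = (w*1)/(-7) = w*(-⅐) = -w/7)
54*(-92 + (H(-3) + 9)) = 54*(-92 + (-⅐*(-3) + 9)) = 54*(-92 + (3/7 + 9)) = 54*(-92 + 66/7) = 54*(-578/7) = -31212/7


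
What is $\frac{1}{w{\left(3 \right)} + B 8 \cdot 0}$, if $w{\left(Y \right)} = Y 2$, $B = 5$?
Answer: $\frac{1}{6} \approx 0.16667$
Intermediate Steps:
$w{\left(Y \right)} = 2 Y$
$\frac{1}{w{\left(3 \right)} + B 8 \cdot 0} = \frac{1}{2 \cdot 3 + 5 \cdot 8 \cdot 0} = \frac{1}{6 + 40 \cdot 0} = \frac{1}{6 + 0} = \frac{1}{6}$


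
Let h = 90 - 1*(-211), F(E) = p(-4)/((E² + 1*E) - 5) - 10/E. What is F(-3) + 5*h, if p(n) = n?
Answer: 4513/3 ≈ 1504.3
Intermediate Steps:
F(E) = -10/E - 4/(-5 + E + E²) (F(E) = -4/((E² + 1*E) - 5) - 10/E = -4/((E² + E) - 5) - 10/E = -4/((E + E²) - 5) - 10/E = -4/(-5 + E + E²) - 10/E = -10/E - 4/(-5 + E + E²))
h = 301 (h = 90 + 211 = 301)
F(-3) + 5*h = 2*(25 - 7*(-3) - 5*(-3)²)/(-3*(-5 - 3 + (-3)²)) + 5*301 = 2*(-⅓)*(25 + 21 - 5*9)/(-5 - 3 + 9) + 1505 = 2*(-⅓)*(25 + 21 - 45)/1 + 1505 = 2*(-⅓)*1*1 + 1505 = -⅔ + 1505 = 4513/3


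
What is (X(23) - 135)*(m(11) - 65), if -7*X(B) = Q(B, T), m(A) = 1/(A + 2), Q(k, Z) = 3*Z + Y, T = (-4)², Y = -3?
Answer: 835560/91 ≈ 9182.0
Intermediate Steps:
T = 16
Q(k, Z) = -3 + 3*Z (Q(k, Z) = 3*Z - 3 = -3 + 3*Z)
m(A) = 1/(2 + A)
X(B) = -45/7 (X(B) = -(-3 + 3*16)/7 = -(-3 + 48)/7 = -⅐*45 = -45/7)
(X(23) - 135)*(m(11) - 65) = (-45/7 - 135)*(1/(2 + 11) - 65) = -990*(1/13 - 65)/7 = -990/7*(-844/13) = 835560/91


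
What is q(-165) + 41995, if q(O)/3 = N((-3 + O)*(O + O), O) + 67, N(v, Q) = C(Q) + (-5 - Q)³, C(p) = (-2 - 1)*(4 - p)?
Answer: 12328675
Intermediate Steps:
C(p) = -12 + 3*p (C(p) = -3*(4 - p) = -12 + 3*p)
N(v, Q) = -12 + (-5 - Q)³ + 3*Q (N(v, Q) = (-12 + 3*Q) + (-5 - Q)³ = -12 + (-5 - Q)³ + 3*Q)
q(O) = 165 - 3*(5 + O)³ + 9*O (q(O) = 3*((-12 - (5 + O)³ + 3*O) + 67) = 3*(55 - (5 + O)³ + 3*O) = 165 - 3*(5 + O)³ + 9*O)
q(-165) + 41995 = (165 - 3*(5 - 165)³ + 9*(-165)) + 41995 = (165 - 3*(-160)³ - 1485) + 41995 = (165 - 3*(-4096000) - 1485) + 41995 = (165 + 12288000 - 1485) + 41995 = 12286680 + 41995 = 12328675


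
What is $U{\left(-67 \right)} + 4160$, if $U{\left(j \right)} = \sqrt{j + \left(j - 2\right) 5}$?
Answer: $4160 + 2 i \sqrt{103} \approx 4160.0 + 20.298 i$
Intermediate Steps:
$U{\left(j \right)} = \sqrt{-10 + 6 j}$ ($U{\left(j \right)} = \sqrt{j + \left(-2 + j\right) 5} = \sqrt{j + \left(-10 + 5 j\right)} = \sqrt{-10 + 6 j}$)
$U{\left(-67 \right)} + 4160 = \sqrt{-10 + 6 \left(-67\right)} + 4160 = \sqrt{-10 - 402} + 4160 = \sqrt{-412} + 4160 = 2 i \sqrt{103} + 4160 = 4160 + 2 i \sqrt{103}$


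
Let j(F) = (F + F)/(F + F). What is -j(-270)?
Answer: -1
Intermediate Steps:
j(F) = 1 (j(F) = (2*F)/((2*F)) = (2*F)*(1/(2*F)) = 1)
-j(-270) = -1*1 = -1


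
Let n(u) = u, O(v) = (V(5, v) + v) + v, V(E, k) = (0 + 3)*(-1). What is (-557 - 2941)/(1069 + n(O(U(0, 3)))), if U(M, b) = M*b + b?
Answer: -1749/536 ≈ -3.2631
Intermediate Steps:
U(M, b) = b + M*b
V(E, k) = -3 (V(E, k) = 3*(-1) = -3)
O(v) = -3 + 2*v (O(v) = (-3 + v) + v = -3 + 2*v)
(-557 - 2941)/(1069 + n(O(U(0, 3)))) = (-557 - 2941)/(1069 + (-3 + 2*(3*(1 + 0)))) = -3498/(1069 + (-3 + 2*(3*1))) = -3498/(1069 + (-3 + 2*3)) = -3498/(1069 + (-3 + 6)) = -3498/(1069 + 3) = -3498/1072 = -3498*1/1072 = -1749/536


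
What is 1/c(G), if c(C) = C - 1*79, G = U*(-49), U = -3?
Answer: 1/68 ≈ 0.014706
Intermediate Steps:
G = 147 (G = -3*(-49) = 147)
c(C) = -79 + C (c(C) = C - 79 = -79 + C)
1/c(G) = 1/(-79 + 147) = 1/68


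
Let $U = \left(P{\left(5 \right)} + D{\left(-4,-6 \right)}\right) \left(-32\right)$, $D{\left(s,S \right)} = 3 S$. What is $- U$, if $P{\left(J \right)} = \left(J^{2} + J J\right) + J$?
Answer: $1184$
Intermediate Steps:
$P{\left(J \right)} = J + 2 J^{2}$ ($P{\left(J \right)} = \left(J^{2} + J^{2}\right) + J = 2 J^{2} + J = J + 2 J^{2}$)
$U = -1184$ ($U = \left(5 \left(1 + 2 \cdot 5\right) + 3 \left(-6\right)\right) \left(-32\right) = \left(5 \left(1 + 10\right) - 18\right) \left(-32\right) = \left(5 \cdot 11 - 18\right) \left(-32\right) = \left(55 - 18\right) \left(-32\right) = 37 \left(-32\right) = -1184$)
$- U = \left(-1\right) \left(-1184\right) = 1184$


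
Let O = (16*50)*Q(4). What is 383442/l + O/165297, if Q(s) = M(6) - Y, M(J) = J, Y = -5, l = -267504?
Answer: -924663289/669963768 ≈ -1.3802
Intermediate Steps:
Q(s) = 11 (Q(s) = 6 - 1*(-5) = 6 + 5 = 11)
O = 8800 (O = (16*50)*11 = 800*11 = 8800)
383442/l + O/165297 = 383442/(-267504) + 8800/165297 = 383442*(-1/267504) + 8800*(1/165297) = -63907/44584 + 800/15027 = -924663289/669963768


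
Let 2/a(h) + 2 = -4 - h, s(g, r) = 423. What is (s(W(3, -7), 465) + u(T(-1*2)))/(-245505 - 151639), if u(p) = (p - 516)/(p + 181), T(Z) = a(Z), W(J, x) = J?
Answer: -75835/71684492 ≈ -0.0010579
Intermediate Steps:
a(h) = 2/(-6 - h) (a(h) = 2/(-2 + (-4 - h)) = 2/(-6 - h))
T(Z) = -2/(6 + Z)
u(p) = (-516 + p)/(181 + p)
(s(W(3, -7), 465) + u(T(-1*2)))/(-245505 - 151639) = (423 + (-516 - 2/(6 - 1*2))/(181 - 2/(6 - 1*2)))/(-245505 - 151639) = (423 + (-516 - 2/(6 - 2))/(181 - 2/(6 - 2)))/(-397144) = (423 + (-516 - 2/4)/(181 - 2/4))*(-1/397144) = (423 + (-516 - 2*1/4)/(181 - 2*1/4))*(-1/397144) = (423 + (-516 - 1/2)/(181 - 1/2))*(-1/397144) = (423 - 1033/2/(361/2))*(-1/397144) = (423 + (2/361)*(-1033/2))*(-1/397144) = (423 - 1033/361)*(-1/397144) = (151670/361)*(-1/397144) = -75835/71684492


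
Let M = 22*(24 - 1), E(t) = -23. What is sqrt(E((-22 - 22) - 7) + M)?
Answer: sqrt(483) ≈ 21.977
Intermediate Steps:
M = 506 (M = 22*23 = 506)
sqrt(E((-22 - 22) - 7) + M) = sqrt(-23 + 506) = sqrt(483)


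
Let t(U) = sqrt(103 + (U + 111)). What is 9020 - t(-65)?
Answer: 9020 - sqrt(149) ≈ 9007.8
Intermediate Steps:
t(U) = sqrt(214 + U) (t(U) = sqrt(103 + (111 + U)) = sqrt(214 + U))
9020 - t(-65) = 9020 - sqrt(214 - 65) = 9020 - sqrt(149)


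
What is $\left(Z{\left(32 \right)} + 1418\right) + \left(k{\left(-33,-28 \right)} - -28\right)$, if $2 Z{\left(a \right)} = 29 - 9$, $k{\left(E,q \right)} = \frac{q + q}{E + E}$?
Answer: $\frac{48076}{33} \approx 1456.8$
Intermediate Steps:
$k{\left(E,q \right)} = \frac{q}{E}$ ($k{\left(E,q \right)} = \frac{2 q}{2 E} = 2 q \frac{1}{2 E} = \frac{q}{E}$)
$Z{\left(a \right)} = 10$ ($Z{\left(a \right)} = \frac{29 - 9}{2} = \frac{1}{2} \cdot 20 = 10$)
$\left(Z{\left(32 \right)} + 1418\right) + \left(k{\left(-33,-28 \right)} - -28\right) = \left(10 + 1418\right) - \left(-28 + \frac{28}{-33}\right) = 1428 + \left(\left(-28\right) \left(- \frac{1}{33}\right) + 28\right) = 1428 + \left(\frac{28}{33} + 28\right) = 1428 + \frac{952}{33} = \frac{48076}{33}$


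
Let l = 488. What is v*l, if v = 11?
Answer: 5368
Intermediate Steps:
v*l = 11*488 = 5368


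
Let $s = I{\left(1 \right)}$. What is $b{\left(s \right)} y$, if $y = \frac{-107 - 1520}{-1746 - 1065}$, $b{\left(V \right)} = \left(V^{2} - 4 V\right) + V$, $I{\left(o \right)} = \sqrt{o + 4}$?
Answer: $\frac{8135}{2811} - \frac{1627 \sqrt{5}}{937} \approx -0.9887$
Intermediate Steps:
$I{\left(o \right)} = \sqrt{4 + o}$
$s = \sqrt{5}$ ($s = \sqrt{4 + 1} = \sqrt{5} \approx 2.2361$)
$b{\left(V \right)} = V^{2} - 3 V$
$y = \frac{1627}{2811}$ ($y = - \frac{1627}{-2811} = \left(-1627\right) \left(- \frac{1}{2811}\right) = \frac{1627}{2811} \approx 0.5788$)
$b{\left(s \right)} y = \sqrt{5} \left(-3 + \sqrt{5}\right) \frac{1627}{2811} = \frac{1627 \sqrt{5} \left(-3 + \sqrt{5}\right)}{2811}$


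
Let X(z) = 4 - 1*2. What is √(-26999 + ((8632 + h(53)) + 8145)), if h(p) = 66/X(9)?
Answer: I*√10189 ≈ 100.94*I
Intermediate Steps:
X(z) = 2 (X(z) = 4 - 2 = 2)
h(p) = 33 (h(p) = 66/2 = 66*(½) = 33)
√(-26999 + ((8632 + h(53)) + 8145)) = √(-26999 + ((8632 + 33) + 8145)) = √(-26999 + (8665 + 8145)) = √(-26999 + 16810) = √(-10189) = I*√10189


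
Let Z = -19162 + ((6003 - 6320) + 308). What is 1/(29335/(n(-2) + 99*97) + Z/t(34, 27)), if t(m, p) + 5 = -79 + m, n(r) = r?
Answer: 480050/185527521 ≈ 0.0025875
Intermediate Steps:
Z = -19171 (Z = -19162 + (-317 + 308) = -19162 - 9 = -19171)
t(m, p) = -84 + m (t(m, p) = -5 + (-79 + m) = -84 + m)
1/(29335/(n(-2) + 99*97) + Z/t(34, 27)) = 1/(29335/(-2 + 99*97) - 19171/(-84 + 34)) = 1/(29335/(-2 + 9603) - 19171/(-50)) = 1/(29335/9601 - 19171*(-1/50)) = 1/(29335*(1/9601) + 19171/50) = 1/(29335/9601 + 19171/50) = 1/(185527521/480050) = 480050/185527521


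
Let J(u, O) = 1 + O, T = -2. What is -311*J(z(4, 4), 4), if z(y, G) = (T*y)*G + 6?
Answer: -1555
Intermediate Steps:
z(y, G) = 6 - 2*G*y (z(y, G) = (-2*y)*G + 6 = -2*G*y + 6 = 6 - 2*G*y)
-311*J(z(4, 4), 4) = -311*(1 + 4) = -311*5 = -1555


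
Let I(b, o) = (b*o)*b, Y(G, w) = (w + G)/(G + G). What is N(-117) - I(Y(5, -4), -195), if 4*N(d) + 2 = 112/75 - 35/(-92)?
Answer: 52949/27600 ≈ 1.9184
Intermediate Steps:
Y(G, w) = (G + w)/(2*G) (Y(G, w) = (G + w)/((2*G)) = (G + w)*(1/(2*G)) = (G + w)/(2*G))
I(b, o) = o*b²
N(d) = -871/27600 (N(d) = -½ + (112/75 - 35/(-92))/4 = -½ + (112*(1/75) - 35*(-1/92))/4 = -½ + (112/75 + 35/92)/4 = -½ + (¼)*(12929/6900) = -½ + 12929/27600 = -871/27600)
N(-117) - I(Y(5, -4), -195) = -871/27600 - (-195)*((½)*(5 - 4)/5)² = -871/27600 - (-195)*((½)*(⅕)*1)² = -871/27600 - (-195)*(⅒)² = -871/27600 - (-195)/100 = -871/27600 - 1*(-39/20) = -871/27600 + 39/20 = 52949/27600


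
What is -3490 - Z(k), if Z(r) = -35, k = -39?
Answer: -3455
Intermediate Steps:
-3490 - Z(k) = -3490 - 1*(-35) = -3490 + 35 = -3455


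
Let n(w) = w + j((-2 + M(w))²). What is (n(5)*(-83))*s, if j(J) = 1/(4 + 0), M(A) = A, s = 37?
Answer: -64491/4 ≈ -16123.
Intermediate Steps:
j(J) = ¼ (j(J) = 1/4 = ¼)
n(w) = ¼ + w (n(w) = w + ¼ = ¼ + w)
(n(5)*(-83))*s = ((¼ + 5)*(-83))*37 = ((21/4)*(-83))*37 = -1743/4*37 = -64491/4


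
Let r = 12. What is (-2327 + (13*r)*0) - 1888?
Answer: -4215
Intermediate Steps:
(-2327 + (13*r)*0) - 1888 = (-2327 + (13*12)*0) - 1888 = (-2327 + 156*0) - 1888 = (-2327 + 0) - 1888 = -2327 - 1888 = -4215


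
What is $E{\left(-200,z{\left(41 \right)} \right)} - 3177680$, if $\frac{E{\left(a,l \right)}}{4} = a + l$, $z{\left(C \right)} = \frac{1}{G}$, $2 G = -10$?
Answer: $- \frac{15892404}{5} \approx -3.1785 \cdot 10^{6}$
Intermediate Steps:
$G = -5$ ($G = \frac{1}{2} \left(-10\right) = -5$)
$z{\left(C \right)} = - \frac{1}{5}$ ($z{\left(C \right)} = \frac{1}{-5} = - \frac{1}{5}$)
$E{\left(a,l \right)} = 4 a + 4 l$ ($E{\left(a,l \right)} = 4 \left(a + l\right) = 4 a + 4 l$)
$E{\left(-200,z{\left(41 \right)} \right)} - 3177680 = \left(4 \left(-200\right) + 4 \left(- \frac{1}{5}\right)\right) - 3177680 = \left(-800 - \frac{4}{5}\right) - 3177680 = - \frac{4004}{5} - 3177680 = - \frac{15892404}{5}$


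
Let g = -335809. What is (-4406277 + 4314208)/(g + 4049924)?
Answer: -92069/3714115 ≈ -0.024789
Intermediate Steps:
(-4406277 + 4314208)/(g + 4049924) = (-4406277 + 4314208)/(-335809 + 4049924) = -92069/3714115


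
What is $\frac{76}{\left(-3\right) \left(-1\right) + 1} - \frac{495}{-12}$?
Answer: $\frac{241}{4} \approx 60.25$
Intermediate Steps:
$\frac{76}{\left(-3\right) \left(-1\right) + 1} - \frac{495}{-12} = \frac{76}{3 + 1} - - \frac{165}{4} = \frac{76}{4} + \frac{165}{4} = 76 \cdot \frac{1}{4} + \frac{165}{4} = 19 + \frac{165}{4} = \frac{241}{4}$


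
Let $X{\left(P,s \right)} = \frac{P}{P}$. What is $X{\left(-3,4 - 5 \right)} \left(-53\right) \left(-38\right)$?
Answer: $2014$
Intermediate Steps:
$X{\left(P,s \right)} = 1$
$X{\left(-3,4 - 5 \right)} \left(-53\right) \left(-38\right) = 1 \left(-53\right) \left(-38\right) = \left(-53\right) \left(-38\right) = 2014$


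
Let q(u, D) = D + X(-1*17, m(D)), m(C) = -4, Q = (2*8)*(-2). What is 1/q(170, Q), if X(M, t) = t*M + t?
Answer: 1/32 ≈ 0.031250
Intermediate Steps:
Q = -32 (Q = 16*(-2) = -32)
X(M, t) = t + M*t (X(M, t) = M*t + t = t + M*t)
q(u, D) = 64 + D (q(u, D) = D - 4*(1 - 1*17) = D - 4*(1 - 17) = D - 4*(-16) = D + 64 = 64 + D)
1/q(170, Q) = 1/(64 - 32) = 1/32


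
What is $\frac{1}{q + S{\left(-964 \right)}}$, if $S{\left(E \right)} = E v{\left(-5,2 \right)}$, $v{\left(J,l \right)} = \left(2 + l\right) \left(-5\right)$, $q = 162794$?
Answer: $\frac{1}{182074} \approx 5.4923 \cdot 10^{-6}$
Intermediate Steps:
$v{\left(J,l \right)} = -10 - 5 l$
$S{\left(E \right)} = - 20 E$ ($S{\left(E \right)} = E \left(-10 - 10\right) = E \left(-20\right) = - 20 E$)
$\frac{1}{q + S{\left(-964 \right)}} = \frac{1}{162794 - -19280} = \frac{1}{162794 + 19280} = \frac{1}{182074}$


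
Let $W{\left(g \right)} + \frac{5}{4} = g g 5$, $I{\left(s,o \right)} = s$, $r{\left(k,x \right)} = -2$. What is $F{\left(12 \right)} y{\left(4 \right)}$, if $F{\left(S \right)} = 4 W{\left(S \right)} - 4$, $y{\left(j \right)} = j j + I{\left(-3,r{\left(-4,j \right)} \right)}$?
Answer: $37323$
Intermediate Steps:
$W{\left(g \right)} = - \frac{5}{4} + 5 g^{2}$ ($W{\left(g \right)} = - \frac{5}{4} + g g 5 = - \frac{5}{4} + g^{2} \cdot 5 = - \frac{5}{4} + 5 g^{2}$)
$y{\left(j \right)} = -3 + j^{2}$ ($y{\left(j \right)} = j j - 3 = j^{2} - 3 = -3 + j^{2}$)
$F{\left(S \right)} = -9 + 20 S^{2}$ ($F{\left(S \right)} = 4 \left(- \frac{5}{4} + 5 S^{2}\right) - 4 = \left(-5 + 20 S^{2}\right) - 4 = -9 + 20 S^{2}$)
$F{\left(12 \right)} y{\left(4 \right)} = \left(-9 + 20 \cdot 12^{2}\right) \left(-3 + 4^{2}\right) = \left(-9 + 20 \cdot 144\right) \left(-3 + 16\right) = \left(-9 + 2880\right) 13 = 2871 \cdot 13 = 37323$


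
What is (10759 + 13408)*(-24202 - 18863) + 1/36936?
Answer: -38441210516279/36936 ≈ -1.0408e+9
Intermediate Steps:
(10759 + 13408)*(-24202 - 18863) + 1/36936 = 24167*(-43065) + 1/36936 = -1040751855 + 1/36936 = -38441210516279/36936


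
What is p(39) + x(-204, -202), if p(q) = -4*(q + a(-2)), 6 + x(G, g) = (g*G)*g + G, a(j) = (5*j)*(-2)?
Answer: -8324462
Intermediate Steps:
a(j) = -10*j
x(G, g) = -6 + G + G*g² (x(G, g) = -6 + ((g*G)*g + G) = -6 + ((G*g)*g + G) = -6 + (G*g² + G) = -6 + (G + G*g²) = -6 + G + G*g²)
p(q) = -80 - 4*q (p(q) = -4*(q - 10*(-2)) = -4*(q + 20) = -4*(20 + q) = -80 - 4*q)
p(39) + x(-204, -202) = (-80 - 4*39) + (-6 - 204 - 204*(-202)²) = (-80 - 156) + (-6 - 204 - 204*40804) = -236 + (-6 - 204 - 8324016) = -236 - 8324226 = -8324462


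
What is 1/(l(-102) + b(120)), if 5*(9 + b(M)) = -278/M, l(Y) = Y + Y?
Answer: -300/64039 ≈ -0.0046846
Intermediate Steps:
l(Y) = 2*Y
b(M) = -9 - 278/(5*M) (b(M) = -9 + (-278/M)/5 = -9 - 278/(5*M))
1/(l(-102) + b(120)) = 1/(2*(-102) + (-9 - 278/5/120)) = 1/(-204 + (-9 - 278/5*1/120)) = 1/(-204 + (-9 - 139/300)) = 1/(-204 - 2839/300) = 1/(-64039/300) = -300/64039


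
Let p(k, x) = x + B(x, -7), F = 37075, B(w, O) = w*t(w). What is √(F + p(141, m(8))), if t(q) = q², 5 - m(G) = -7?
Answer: √38815 ≈ 197.02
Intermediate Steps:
m(G) = 12 (m(G) = 5 - 1*(-7) = 5 + 7 = 12)
B(w, O) = w³ (B(w, O) = w*w² = w³)
p(k, x) = x + x³
√(F + p(141, m(8))) = √(37075 + (12 + 12³)) = √(37075 + (12 + 1728)) = √(37075 + 1740) = √38815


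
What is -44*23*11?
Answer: -11132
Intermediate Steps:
-44*23*11 = -1012*11 = -11132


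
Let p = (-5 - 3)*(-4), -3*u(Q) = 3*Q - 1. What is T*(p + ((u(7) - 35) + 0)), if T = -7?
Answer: 203/3 ≈ 67.667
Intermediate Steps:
u(Q) = 1/3 - Q (u(Q) = -(3*Q - 1)/3 = -(-1 + 3*Q)/3 = 1/3 - Q)
p = 32 (p = -8*(-4) = 32)
T*(p + ((u(7) - 35) + 0)) = -7*(32 + (((1/3 - 1*7) - 35) + 0)) = -7*(32 + (((1/3 - 7) - 35) + 0)) = -7*(32 + ((-20/3 - 35) + 0)) = -7*(32 + (-125/3 + 0)) = -7*(32 - 125/3) = -7*(-29/3) = 203/3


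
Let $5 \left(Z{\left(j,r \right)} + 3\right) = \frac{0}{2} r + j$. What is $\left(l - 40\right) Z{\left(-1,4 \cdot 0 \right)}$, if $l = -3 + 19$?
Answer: $\frac{384}{5} \approx 76.8$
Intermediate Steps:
$Z{\left(j,r \right)} = -3 + \frac{j}{5}$ ($Z{\left(j,r \right)} = -3 + \frac{\frac{0}{2} r + j}{5} = -3 + \frac{0 \cdot \frac{1}{2} r + j}{5} = -3 + \frac{0 r + j}{5} = -3 + \frac{0 + j}{5} = -3 + \frac{j}{5}$)
$l = 16$
$\left(l - 40\right) Z{\left(-1,4 \cdot 0 \right)} = \left(16 - 40\right) \left(-3 + \frac{1}{5} \left(-1\right)\right) = - 24 \left(-3 - \frac{1}{5}\right) = \left(-24\right) \left(- \frac{16}{5}\right) = \frac{384}{5}$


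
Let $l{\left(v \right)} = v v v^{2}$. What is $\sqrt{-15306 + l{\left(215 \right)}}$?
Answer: $\sqrt{2136735319} \approx 46225.0$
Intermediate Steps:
$l{\left(v \right)} = v^{4}$ ($l{\left(v \right)} = v v^{3} = v^{4}$)
$\sqrt{-15306 + l{\left(215 \right)}} = \sqrt{-15306 + 215^{4}} = \sqrt{-15306 + 2136750625} = \sqrt{2136735319}$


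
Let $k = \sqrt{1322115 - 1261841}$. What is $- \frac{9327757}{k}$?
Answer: $- \frac{9327757 \sqrt{60274}}{60274} \approx -37994.0$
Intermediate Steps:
$k = \sqrt{60274} \approx 245.51$
$- \frac{9327757}{k} = - \frac{9327757}{\sqrt{60274}} = - 9327757 \frac{\sqrt{60274}}{60274} = - \frac{9327757 \sqrt{60274}}{60274}$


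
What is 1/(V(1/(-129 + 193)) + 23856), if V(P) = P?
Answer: 64/1526785 ≈ 4.1918e-5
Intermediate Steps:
1/(V(1/(-129 + 193)) + 23856) = 1/(1/(-129 + 193) + 23856) = 1/(1/64 + 23856) = 1/(1526785/64) = 64/1526785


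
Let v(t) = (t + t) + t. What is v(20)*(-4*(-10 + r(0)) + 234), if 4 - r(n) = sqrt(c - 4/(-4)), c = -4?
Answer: 15480 + 240*I*sqrt(3) ≈ 15480.0 + 415.69*I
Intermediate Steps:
r(n) = 4 - I*sqrt(3) (r(n) = 4 - sqrt(-4 - 4/(-4)) = 4 - sqrt(-4 - 4*(-1/4)) = 4 - sqrt(-4 + 1) = 4 - sqrt(-3) = 4 - I*sqrt(3))
v(t) = 3*t (v(t) = 2*t + t = 3*t)
v(20)*(-4*(-10 + r(0)) + 234) = (3*20)*(-4*(-10 + (4 - I*sqrt(3))) + 234) = 60*(-4*(-6 - I*sqrt(3)) + 234) = 60*((24 + 4*I*sqrt(3)) + 234) = 60*(258 + 4*I*sqrt(3)) = 15480 + 240*I*sqrt(3)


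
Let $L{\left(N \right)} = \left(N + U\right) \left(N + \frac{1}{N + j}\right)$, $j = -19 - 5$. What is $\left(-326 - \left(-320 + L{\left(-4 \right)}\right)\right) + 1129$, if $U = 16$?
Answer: $\frac{8200}{7} \approx 1171.4$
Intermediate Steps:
$j = -24$
$L{\left(N \right)} = \left(16 + N\right) \left(N + \frac{1}{-24 + N}\right)$ ($L{\left(N \right)} = \left(N + 16\right) \left(N + \frac{1}{N - 24}\right) = \left(16 + N\right) \left(N + \frac{1}{-24 + N}\right)$)
$\left(-326 - \left(-320 + L{\left(-4 \right)}\right)\right) + 1129 = \left(-326 + \left(320 - \frac{16 + \left(-4\right)^{3} - -1532 - 8 \left(-4\right)^{2}}{-24 - 4}\right)\right) + 1129 = \left(-326 + \left(320 - \frac{16 - 64 + 1532 - 128}{-28}\right)\right) + 1129 = \left(-326 + \left(320 - - \frac{16 - 64 + 1532 - 128}{28}\right)\right) + 1129 = \left(-326 + \left(320 - \left(- \frac{1}{28}\right) 1356\right)\right) + 1129 = \left(-326 + \left(320 - - \frac{339}{7}\right)\right) + 1129 = \left(-326 + \left(320 + \frac{339}{7}\right)\right) + 1129 = \left(-326 + \frac{2579}{7}\right) + 1129 = \frac{297}{7} + 1129 = \frac{8200}{7}$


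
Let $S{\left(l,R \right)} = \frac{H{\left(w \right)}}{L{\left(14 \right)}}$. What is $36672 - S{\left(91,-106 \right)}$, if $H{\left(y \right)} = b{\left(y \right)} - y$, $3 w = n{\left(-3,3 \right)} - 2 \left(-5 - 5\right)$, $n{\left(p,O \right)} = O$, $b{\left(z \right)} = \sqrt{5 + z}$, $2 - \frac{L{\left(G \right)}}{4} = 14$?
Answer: $\frac{5280745}{144} + \frac{\sqrt{114}}{144} \approx 36672.0$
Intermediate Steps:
$L{\left(G \right)} = -48$ ($L{\left(G \right)} = 8 - 56 = -48$)
$w = \frac{23}{3}$ ($w = \frac{3 - 2 \left(-5 - 5\right)}{3} = \frac{3 - -20}{3} = \frac{3 + 20}{3} = \frac{1}{3} \cdot 23 = \frac{23}{3} \approx 7.6667$)
$H{\left(y \right)} = \sqrt{5 + y} - y$
$S{\left(l,R \right)} = \frac{23}{144} - \frac{\sqrt{114}}{144}$ ($S{\left(l,R \right)} = \frac{\sqrt{5 + \frac{23}{3}} - \frac{23}{3}}{-48} = \left(\sqrt{\frac{38}{3}} - \frac{23}{3}\right) \left(- \frac{1}{48}\right) = \left(\frac{\sqrt{114}}{3} - \frac{23}{3}\right) \left(- \frac{1}{48}\right) = \left(- \frac{23}{3} + \frac{\sqrt{114}}{3}\right) \left(- \frac{1}{48}\right) = \frac{23}{144} - \frac{\sqrt{114}}{144}$)
$36672 - S{\left(91,-106 \right)} = 36672 - \left(\frac{23}{144} - \frac{\sqrt{114}}{144}\right) = \frac{5280745}{144} + \frac{\sqrt{114}}{144}$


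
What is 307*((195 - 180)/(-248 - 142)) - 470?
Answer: -12527/26 ≈ -481.81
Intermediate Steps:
307*((195 - 180)/(-248 - 142)) - 470 = 307*(15/(-390)) - 470 = 307*(15*(-1/390)) - 470 = 307*(-1/26) - 470 = -307/26 - 470 = -12527/26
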